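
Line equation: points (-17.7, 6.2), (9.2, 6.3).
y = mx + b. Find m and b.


m = (0.1)/(26.9) = 0.0037
b = y1 - m*x1 = 6.2 - (0.1*(-17.7))/(26.9) = 6.2 + 0.0658 = 6.2658

y = 0.0037x + 6.2658


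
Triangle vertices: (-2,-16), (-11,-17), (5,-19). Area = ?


-2*(-17+ 19) = -4
-11*(-19+ 16) = 33
5*(-16+ 17) = 5
sum = 34
Area = |34|/2 = 17.0000

17.0000 sq units


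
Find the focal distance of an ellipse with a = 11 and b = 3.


c^2 = 11^2 - 3^2 = 121 - 9 = 112
c = sqrt(112) = 10.5830

c = 10.5830


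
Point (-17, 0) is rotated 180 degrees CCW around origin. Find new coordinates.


cos(180) = -1, sin(180) = 0
x' = -17*(-1) - 0*0 = 17
y' = -17*0 + 0*(-1) = 0

(17, 0)


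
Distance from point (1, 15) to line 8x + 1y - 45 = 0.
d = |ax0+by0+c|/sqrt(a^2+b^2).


|8*1 + 1*15 - 45| = |-22| = 22
sqrt(64 + 1) = sqrt(65) = 8.0623
d = 22/sqrt(65) = 2.7288

2.7288


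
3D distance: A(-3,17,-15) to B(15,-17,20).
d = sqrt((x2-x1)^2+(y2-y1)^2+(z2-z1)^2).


dx=18, dy=-34, dz=35
d = sqrt(324+1156+1225) = sqrt(2705) = 52.0096

52.0096


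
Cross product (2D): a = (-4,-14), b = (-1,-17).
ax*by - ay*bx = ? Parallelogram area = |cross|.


cross = -4*(-17) + 14*(-1) = 68 - 14 = 54
Parallelogram area = |54| = 54

cross = 54, parallelogram area = 54


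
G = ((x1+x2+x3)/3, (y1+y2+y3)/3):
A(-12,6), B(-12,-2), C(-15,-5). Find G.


Gx = (-12- 12- 15)/3 = -39/3 = -13.0000
Gy = (6- 2- 5)/3 = -1/3 = -0.3333

G = (-13.0000, -0.3333)


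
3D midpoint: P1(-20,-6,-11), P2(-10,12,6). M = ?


Mx = (-20- 10)/2 = -15.0000
My = (-6+12)/2 = 3.0000
Mz = (-11+6)/2 = -2.5000

M = (-15.0000, 3.0000, -2.5000)


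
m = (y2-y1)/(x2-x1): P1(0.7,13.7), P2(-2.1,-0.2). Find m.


dy = -0.2 - 13.7 = -13.9
dx = -2.1 - 0.7 = -2.8
m = -13.9/(-2.8) = 4.9643

m = 4.9643


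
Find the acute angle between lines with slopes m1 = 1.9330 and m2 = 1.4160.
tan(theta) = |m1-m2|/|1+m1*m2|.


m1-m2 = 0.517
1+m1*m2 = 3.737128
tan(theta) = |0.517/3.737128| = 0.138342
theta = arctan(|0.517/3.737128|) = 7.8764 degrees (acute angle)

7.8764 degrees


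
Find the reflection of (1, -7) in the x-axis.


Reflection rule for x-axis: (x, -y)
(1, -7) -> (1, 7)

(1, 7)


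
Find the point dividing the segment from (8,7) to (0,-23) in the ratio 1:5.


Px = (1*0 + 5*8)/6 = 40/6 = 6.6667
Py = (1*(-23) + 5*7)/6 = 12/6 = 2.0000

P = (6.6667, 2.0000)


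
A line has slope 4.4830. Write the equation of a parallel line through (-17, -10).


Parallel lines have equal slopes.
m2 = 4.4830
b2 = -10 - 4.4830*(-17) = 66.2110

y = 4.4830x + 66.2110


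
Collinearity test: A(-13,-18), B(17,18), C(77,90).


-13*(18-90) + 17*(90+ 18) + 77*(-18-18)
= 936 + 1836 - 2772 = 0

Yes, collinear (determinant = 0)


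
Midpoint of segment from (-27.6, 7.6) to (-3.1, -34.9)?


Mx = (-27.6 - 3.1)/2 = -30.7/2 = -15.3500
My = (7.6 - 34.9)/2 = -27.3/2 = -13.6500

(-15.3500, -13.6500)


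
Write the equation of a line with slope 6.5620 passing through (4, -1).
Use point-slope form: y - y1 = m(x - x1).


y + 1 = 6.5620(x - 4)
y = 6.5620x - 1 - 6.5620*4
y = 6.5620x - 27.2480

y = 6.5620x - 27.2480


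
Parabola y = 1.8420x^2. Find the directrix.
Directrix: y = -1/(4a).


a = 1.8420
1/(4a) = 0.1357
directrix: y = -0.1357 = -0.1357

y = -0.1357


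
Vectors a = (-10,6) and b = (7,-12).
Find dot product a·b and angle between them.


a·b = -10*7 + 6*(-12) = -70 - 72 = -142
|a| = sqrt(100+36) = 11.6619
|b| = sqrt(49+144) = 13.8924
cos(theta) = -142/(sqrt(136)*sqrt(193)) = -142/sqrt(26248) = -0.876476
theta = arccos(-142/sqrt(26248)) = 151.2202 degrees

a·b = -142, theta = 151.2202 deg


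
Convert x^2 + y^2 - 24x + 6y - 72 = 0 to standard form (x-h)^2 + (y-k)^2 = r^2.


h = -D/2 = 24/2 = 12
k = -E/2 = -6/2 = -3
r^2 = h^2 + k^2 - F = 144 + 9 + 72 = 225
r = 15

Center (12, -3), radius = 15


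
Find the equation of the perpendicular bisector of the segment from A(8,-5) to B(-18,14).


Midpoint = (-5, 4.5)
Slope of AB = dy/dx = 19/(-26) = -0.7308
Perp slope = -dx/dy = 26/19 = 1.3684
b = My - (perp slope)*Mx = 4.5 + (-26*(-5))/19 = 4.5 + 6.8421 = 11.3421

y = 1.3684x + 11.3421


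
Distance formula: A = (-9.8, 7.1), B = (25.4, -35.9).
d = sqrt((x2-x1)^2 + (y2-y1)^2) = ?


dx = 25.4 + 9.8 = 35.2
dy = -35.9 - 7.1 = -43.0
d = sqrt(1239.04 + 1849.0) = sqrt(3088.04) = 55.5701

55.5701


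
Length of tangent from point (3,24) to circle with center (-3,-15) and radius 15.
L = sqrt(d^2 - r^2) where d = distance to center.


d = sqrt((3+ 3)^2 + (24+ 15)^2) = sqrt(36+1521) = 39.4588
L = sqrt(1557.0000 - 225) = sqrt(1332.0000) = 36.4966

36.4966


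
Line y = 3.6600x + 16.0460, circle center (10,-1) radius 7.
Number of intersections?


Substitute y = 3.6600x + 16.0460: (x-10)^2 + (3.6600x+16.0460+ 1)^2 = 49
Expand to Ax^2 + Bx + C = 0, where b-k = 17.046
A = 1+m^2 = 14.3956
B = 2(m(b-k) - h) = 2(3.6600*17.046 - 10) = 104.77672
C = h^2 + (b-k)^2 - r^2 = 100 + 290.566116 - 49 = 341.566116
disc = B^2-4AC = 10978.1611 - 19668.1967 = -8690.0356
disc < 0

0 intersection points


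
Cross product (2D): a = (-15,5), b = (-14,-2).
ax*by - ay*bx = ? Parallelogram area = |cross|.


cross = -15*(-2) - 5*(-14) = 30 + 70 = 100
Parallelogram area = |100| = 100

cross = 100, parallelogram area = 100


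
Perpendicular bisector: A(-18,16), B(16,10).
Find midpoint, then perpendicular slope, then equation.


Midpoint = (-1, 13)
Slope of AB = dy/dx = -6/34 = -0.1765
Perp slope = -dx/dy = 34/6 = 5.6667
b = My - (perp slope)*Mx = 13 + (34*(-1))/(-6) = 13 + 5.6667 = 18.6667

y = 5.6667x + 18.6667


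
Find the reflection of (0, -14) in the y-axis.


Reflection rule for y-axis: (-x, y)
(0, -14) -> (0, -14)

(0, -14)


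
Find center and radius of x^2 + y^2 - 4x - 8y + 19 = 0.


h = -D/2 = 4/2 = 2
k = -E/2 = 8/2 = 4
r^2 = h^2 + k^2 - F = 4 + 16 - 19 = 1
r = 1

Center (2, 4), radius = 1


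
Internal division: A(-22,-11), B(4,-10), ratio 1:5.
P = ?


Px = (1*4 + 5*(-22))/6 = -106/6 = -17.6667
Py = (1*(-10) + 5*(-11))/6 = -65/6 = -10.8333

P = (-17.6667, -10.8333)


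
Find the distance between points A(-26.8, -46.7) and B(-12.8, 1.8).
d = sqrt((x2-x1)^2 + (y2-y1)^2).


dx = -12.8 + 26.8 = 14.0
dy = 1.8 + 46.7 = 48.5
d = sqrt(196.0 + 2352.25) = sqrt(2548.25) = 50.4802

50.4802


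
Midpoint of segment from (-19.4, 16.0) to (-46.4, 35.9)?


Mx = (-19.4 - 46.4)/2 = -65.8/2 = -32.9000
My = (16.0 + 35.9)/2 = 51.9/2 = 25.9500

(-32.9000, 25.9500)


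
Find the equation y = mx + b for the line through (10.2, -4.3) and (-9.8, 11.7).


m = (16.0)/(-20.0) = -0.8000
b = y1 - m*x1 = -4.3 - (16.0*10.2)/(-20.0) = -4.3 + 8.1600 = 3.8600

y = -0.8000x + 3.8600


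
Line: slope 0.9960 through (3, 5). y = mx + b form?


y - 5 = 0.9960(x - 3)
y = 0.9960x + 5 - 0.9960*3
y = 0.9960x + 2.0120

y = 0.9960x + 2.0120


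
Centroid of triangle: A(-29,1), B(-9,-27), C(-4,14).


Gx = (-29- 9- 4)/3 = -42/3 = -14.0000
Gy = (1- 27+14)/3 = -12/3 = -4.0000

G = (-14.0000, -4.0000)


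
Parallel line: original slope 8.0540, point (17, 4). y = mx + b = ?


Parallel lines have equal slopes.
m2 = 8.0540
b2 = 4 - 8.0540*17 = -132.9180

y = 8.0540x - 132.9180


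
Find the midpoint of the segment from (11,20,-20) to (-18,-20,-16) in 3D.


Mx = (11- 18)/2 = -3.5000
My = (20- 20)/2 = 0
Mz = (-20- 16)/2 = -18.0000

M = (-3.5000, 0, -18.0000)


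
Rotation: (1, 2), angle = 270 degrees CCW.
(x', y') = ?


cos(270) = 0, sin(270) = -1
x' = 1*0 - 2*(-1) = 2
y' = 1*(-1) + 2*0 = -1

(2, -1)


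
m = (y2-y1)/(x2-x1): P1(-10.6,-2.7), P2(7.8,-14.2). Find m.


dy = -14.2 + 2.7 = -11.5
dx = 7.8 + 10.6 = 18.4
m = -11.5/18.4 = -0.6250

m = -0.6250


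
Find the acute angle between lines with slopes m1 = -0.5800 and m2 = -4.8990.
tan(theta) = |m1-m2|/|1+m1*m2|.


m1-m2 = 4.319
1+m1*m2 = 3.84142
tan(theta) = |4.319/3.84142| = 1.124324
theta = arctan(|4.319/3.84142|) = 48.3494 degrees (acute angle)

48.3494 degrees


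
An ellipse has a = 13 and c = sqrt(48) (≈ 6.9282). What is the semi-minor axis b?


b^2 = 13^2 - (sqrt(48))^2 = 169 - 48 = 121
b = sqrt(121) = 11

b = 11


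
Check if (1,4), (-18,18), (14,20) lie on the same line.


1*(18-20) - 18*(20-4) + 14*(4-18)
= -2 - 288 - 196 = -486

No, not collinear (determinant = -486)


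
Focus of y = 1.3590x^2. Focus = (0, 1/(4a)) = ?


a = 1.3590
4a = 5.4360
focus = (0, 1/5.4360) = (0, 0.1840)

Focus = (0, 0.1840)


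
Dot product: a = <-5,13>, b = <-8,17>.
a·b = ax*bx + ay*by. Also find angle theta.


a·b = -5*(-8) + 13*17 = 40 + 221 = 261
|a| = sqrt(25+169) = 13.9284
|b| = sqrt(64+289) = 18.7883
cos(theta) = 261/(sqrt(194)*sqrt(353)) = 261/sqrt(68482) = 0.997361
theta = arccos(261/sqrt(68482)) = 4.1636 degrees

a·b = 261, theta = 4.1636 deg


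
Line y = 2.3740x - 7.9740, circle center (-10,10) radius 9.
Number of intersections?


Substitute y = 2.3740x - 7.9740: (x+ 10)^2 + (2.3740x- 7.9740-10)^2 = 81
Expand to Ax^2 + Bx + C = 0, where b-k = -17.974
A = 1+m^2 = 6.635876
B = 2(m(b-k) - h) = 2(2.3740*(-17.974) + 10) = -65.340552
C = h^2 + (b-k)^2 - r^2 = 100 + 323.064676 - 81 = 342.064676
disc = B^2-4AC = 4269.3877 - 9079.5951 = -4810.2074
disc < 0

0 intersection points


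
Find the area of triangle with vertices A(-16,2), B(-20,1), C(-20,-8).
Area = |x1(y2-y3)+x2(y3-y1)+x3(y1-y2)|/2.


-16*(1+ 8) = -144
-20*(-8-2) = 200
-20*(2-1) = -20
sum = 36
Area = |36|/2 = 18.0000

18.0000 sq units


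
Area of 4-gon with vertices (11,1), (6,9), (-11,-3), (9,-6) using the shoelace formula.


sum(xi*y_{i+1}) = 11*9 + 6*(-3) - 11*(-6) + 9*1 = 156
sum(yi*x_{i+1}) = 1*6 + 9*(-11) - 3*9 - 6*11 = -186
Area = |156 + 186|/2 = 342/2 = 171.0000

171.0000 sq units


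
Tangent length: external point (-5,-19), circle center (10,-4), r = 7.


d = sqrt((-5-10)^2 + (-19+ 4)^2) = sqrt(225+225) = 21.2132
L = sqrt(450.0000 - 49) = sqrt(401.0000) = 20.0250

20.0250


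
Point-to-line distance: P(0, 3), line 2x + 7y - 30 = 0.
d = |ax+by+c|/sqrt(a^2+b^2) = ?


|2*0 + 7*3 - 30| = |-9| = 9
sqrt(4 + 49) = sqrt(53) = 7.2801
d = 9/sqrt(53) = 1.2362

1.2362


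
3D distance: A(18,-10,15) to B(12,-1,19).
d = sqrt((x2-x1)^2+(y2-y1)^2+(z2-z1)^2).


dx=-6, dy=9, dz=4
d = sqrt(36+81+16) = sqrt(133) = 11.5326

11.5326


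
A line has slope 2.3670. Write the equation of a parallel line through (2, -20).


Parallel lines have equal slopes.
m2 = 2.3670
b2 = -20 - 2.3670*2 = -24.7340

y = 2.3670x - 24.7340


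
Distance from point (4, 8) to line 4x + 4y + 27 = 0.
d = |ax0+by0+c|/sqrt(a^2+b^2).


|4*4 + 4*8 + 27| = |75| = 75
sqrt(16 + 16) = sqrt(32) = 5.6569
d = 75/sqrt(32) = 13.2583

13.2583


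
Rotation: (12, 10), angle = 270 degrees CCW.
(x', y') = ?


cos(270) = 0, sin(270) = -1
x' = 12*0 - 10*(-1) = 10
y' = 12*(-1) + 10*0 = -12

(10, -12)


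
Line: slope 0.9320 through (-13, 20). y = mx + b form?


y - 20 = 0.9320(x + 13)
y = 0.9320x + 20 - 0.9320*(-13)
y = 0.9320x + 32.1160

y = 0.9320x + 32.1160


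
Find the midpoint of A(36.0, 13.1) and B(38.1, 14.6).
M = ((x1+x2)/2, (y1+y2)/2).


Mx = (36.0 + 38.1)/2 = 74.1/2 = 37.0500
My = (13.1 + 14.6)/2 = 27.7/2 = 13.8500

(37.0500, 13.8500)


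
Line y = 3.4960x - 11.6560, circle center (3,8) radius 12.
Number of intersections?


Substitute y = 3.4960x - 11.6560: (x-3)^2 + (3.4960x- 11.6560-8)^2 = 144
Expand to Ax^2 + Bx + C = 0, where b-k = -19.656
A = 1+m^2 = 13.222016
B = 2(m(b-k) - h) = 2(3.4960*(-19.656) - 3) = -143.434752
C = h^2 + (b-k)^2 - r^2 = 9 + 386.358336 - 144 = 251.358336
disc = B^2-4AC = 20573.5281 - 13293.8558 = 7279.6723
disc > 0

2 intersection points


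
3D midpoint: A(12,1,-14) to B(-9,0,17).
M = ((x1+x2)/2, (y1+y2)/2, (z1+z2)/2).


Mx = (12- 9)/2 = 1.5000
My = (1+0)/2 = 0.5000
Mz = (-14+17)/2 = 1.5000

M = (1.5000, 0.5000, 1.5000)


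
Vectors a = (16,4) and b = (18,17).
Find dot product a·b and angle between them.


a·b = 16*18 + 4*17 = 288 + 68 = 356
|a| = sqrt(256+16) = 16.4924
|b| = sqrt(324+289) = 24.7588
cos(theta) = 356/(sqrt(272)*sqrt(613)) = 356/sqrt(166736) = 0.871837
theta = arccos(356/sqrt(166736)) = 29.3272 degrees

a·b = 356, theta = 29.3272 deg


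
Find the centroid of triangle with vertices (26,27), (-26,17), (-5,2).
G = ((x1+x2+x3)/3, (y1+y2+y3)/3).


Gx = (26- 26- 5)/3 = -5/3 = -1.6667
Gy = (27+17+2)/3 = 46/3 = 15.3333

G = (-1.6667, 15.3333)


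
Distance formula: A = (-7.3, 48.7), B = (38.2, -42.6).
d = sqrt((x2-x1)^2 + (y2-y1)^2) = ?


dx = 38.2 + 7.3 = 45.5
dy = -42.6 - 48.7 = -91.3
d = sqrt(2070.25 + 8335.69) = sqrt(10405.94) = 102.0095

102.0095


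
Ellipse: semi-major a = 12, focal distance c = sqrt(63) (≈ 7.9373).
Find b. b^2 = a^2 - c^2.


b^2 = 12^2 - (sqrt(63))^2 = 144 - 63 = 81
b = sqrt(81) = 9

b = 9


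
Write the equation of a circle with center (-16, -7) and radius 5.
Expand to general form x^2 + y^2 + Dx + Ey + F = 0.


(x+ 16)^2 + (y+ 7)^2 = 5^2
D = -2h = 32, E = -2k = 14
F = h^2+k^2-r^2 = 256+49-25 = 280

x^2 + y^2 + 32x + 14y + 280 = 0


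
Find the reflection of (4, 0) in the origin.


Reflection rule for origin: (-x, -y)
(4, 0) -> (-4, 0)

(-4, 0)


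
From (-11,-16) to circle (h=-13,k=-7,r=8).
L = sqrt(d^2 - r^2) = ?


d = sqrt((-11+ 13)^2 + (-16+ 7)^2) = sqrt(4+81) = 9.2195
L = sqrt(85.0000 - 64) = sqrt(21.0000) = 4.5826

4.5826


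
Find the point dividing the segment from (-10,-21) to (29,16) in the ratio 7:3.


Px = (7*29 + 3*(-10))/10 = 173/10 = 17.3000
Py = (7*16 + 3*(-21))/10 = 49/10 = 4.9000

P = (17.3000, 4.9000)


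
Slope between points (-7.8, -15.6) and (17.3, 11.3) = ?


dy = 11.3 + 15.6 = 26.9
dx = 17.3 + 7.8 = 25.1
m = 26.9/25.1 = 1.0717

m = 1.0717


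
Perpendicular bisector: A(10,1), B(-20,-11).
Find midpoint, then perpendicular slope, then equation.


Midpoint = (-5, -5)
Slope of AB = dy/dx = -12/(-30) = 0.4000
Perp slope = -dx/dy = -30/12 = -2.5000
b = My - (perp slope)*Mx = -5 + (-30*(-5))/(-12) = -5 - 12.5000 = -17.5000

y = -2.5000x - 17.5000


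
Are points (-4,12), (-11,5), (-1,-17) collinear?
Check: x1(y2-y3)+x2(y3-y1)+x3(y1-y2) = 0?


-4*(5+ 17) - 11*(-17-12) - 1*(12-5)
= -88 + 319 - 7 = 224

No, not collinear (determinant = 224)


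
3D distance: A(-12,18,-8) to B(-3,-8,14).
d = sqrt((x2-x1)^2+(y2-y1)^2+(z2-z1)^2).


dx=9, dy=-26, dz=22
d = sqrt(81+676+484) = sqrt(1241) = 35.2278

35.2278


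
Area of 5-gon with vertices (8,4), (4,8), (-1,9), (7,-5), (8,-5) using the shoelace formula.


sum(xi*y_{i+1}) = 8*8 + 4*9 - 1*(-5) + 7*(-5) + 8*4 = 102
sum(yi*x_{i+1}) = 4*4 + 8*(-1) + 9*7 - 5*8 - 5*8 = -9
Area = |102 + 9|/2 = 111/2 = 55.5000

55.5000 sq units


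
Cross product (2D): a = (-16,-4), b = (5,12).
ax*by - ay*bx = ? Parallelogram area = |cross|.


cross = -16*12 + 4*5 = -192 + 20 = -172
Parallelogram area = |-172| = 172

cross = -172, parallelogram area = 172


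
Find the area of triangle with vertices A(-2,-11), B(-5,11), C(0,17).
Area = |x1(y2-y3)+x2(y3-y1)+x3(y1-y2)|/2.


-2*(11-17) = 12
-5*(17+ 11) = -140
0*(-11-11) = 0
sum = -128
Area = |-128|/2 = 64.0000

64.0000 sq units


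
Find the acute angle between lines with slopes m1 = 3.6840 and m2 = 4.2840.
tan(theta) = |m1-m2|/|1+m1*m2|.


m1-m2 = -0.6
1+m1*m2 = 16.782256
tan(theta) = |-0.6/16.782256| = 0.035752
theta = arctan(|-0.6/16.782256|) = 2.0476 degrees (acute angle)

2.0476 degrees


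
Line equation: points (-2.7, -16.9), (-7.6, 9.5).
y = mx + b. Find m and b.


m = (26.4)/(-4.9) = -5.3878
b = y1 - m*x1 = -16.9 - (26.4*(-2.7))/(-4.9) = -16.9 - 14.5469 = -31.4469

y = -5.3878x - 31.4469


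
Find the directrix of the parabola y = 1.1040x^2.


a = 1.1040
1/(4a) = 0.2264
directrix: y = -0.2264 = -0.2264

y = -0.2264


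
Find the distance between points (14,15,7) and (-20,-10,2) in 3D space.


dx=-34, dy=-25, dz=-5
d = sqrt(1156+625+25) = sqrt(1806) = 42.4971

42.4971


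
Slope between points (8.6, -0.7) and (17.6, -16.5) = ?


dy = -16.5 + 0.7 = -15.8
dx = 17.6 - 8.6 = 9
m = -15.8/9 = -1.7556

m = -1.7556


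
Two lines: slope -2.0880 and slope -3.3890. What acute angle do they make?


m1-m2 = 1.301
1+m1*m2 = 8.076232
tan(theta) = |1.301/8.076232| = 0.161090
theta = arctan(|1.301/8.076232|) = 9.1512 degrees (acute angle)

9.1512 degrees


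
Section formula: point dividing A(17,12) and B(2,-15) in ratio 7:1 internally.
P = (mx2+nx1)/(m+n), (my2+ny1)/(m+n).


Px = (7*2 + 1*17)/8 = 31/8 = 3.8750
Py = (7*(-15) + 1*12)/8 = -93/8 = -11.6250

P = (3.8750, -11.6250)


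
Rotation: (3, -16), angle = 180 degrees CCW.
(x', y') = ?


cos(180) = -1, sin(180) = 0
x' = 3*(-1) + 16*0 = -3
y' = 3*0 - 16*(-1) = 16

(-3, 16)


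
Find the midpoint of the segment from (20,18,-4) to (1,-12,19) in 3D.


Mx = (20+1)/2 = 10.5000
My = (18- 12)/2 = 3.0000
Mz = (-4+19)/2 = 7.5000

M = (10.5000, 3.0000, 7.5000)


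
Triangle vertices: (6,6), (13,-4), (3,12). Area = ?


6*(-4-12) = -96
13*(12-6) = 78
3*(6+ 4) = 30
sum = 12
Area = |12|/2 = 6.0000

6.0000 sq units


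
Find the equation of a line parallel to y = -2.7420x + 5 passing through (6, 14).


Parallel lines have equal slopes.
m2 = -2.7420
b2 = 14 + 2.7420*6 = 30.4520

y = -2.7420x + 30.4520


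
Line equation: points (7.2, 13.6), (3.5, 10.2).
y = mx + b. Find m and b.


m = (-3.4)/(-3.7) = 0.9189
b = y1 - m*x1 = 13.6 - (-3.4*7.2)/(-3.7) = 13.6 - 6.6162 = 6.9838

y = 0.9189x + 6.9838


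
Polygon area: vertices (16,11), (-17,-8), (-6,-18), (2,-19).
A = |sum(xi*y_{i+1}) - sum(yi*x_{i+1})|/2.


sum(xi*y_{i+1}) = 16*(-8) - 17*(-18) - 6*(-19) + 2*11 = 314
sum(yi*x_{i+1}) = 11*(-17) - 8*(-6) - 18*2 - 19*16 = -479
Area = |314 + 479|/2 = 793/2 = 396.5000

396.5000 sq units


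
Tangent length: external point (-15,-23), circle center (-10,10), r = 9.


d = sqrt((-15+ 10)^2 + (-23-10)^2) = sqrt(25+1089) = 33.3766
L = sqrt(1114.0000 - 81) = sqrt(1033.0000) = 32.1403

32.1403


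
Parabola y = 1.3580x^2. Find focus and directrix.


a = 1.3580
1/(4a) = 0.1841
Focus = (0, 0.1841)
Directrix: y = -0.1841

Focus = (0, 0.1841), Directrix: y = -0.1841


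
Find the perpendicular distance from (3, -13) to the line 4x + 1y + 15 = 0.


|4*3 + 1*(-13) + 15| = |14| = 14
sqrt(16 + 1) = sqrt(17) = 4.1231
d = 14/sqrt(17) = 3.3955

3.3955


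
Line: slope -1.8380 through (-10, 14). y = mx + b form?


y - 14 = -1.8380(x + 10)
y = -1.8380x + 14 + 1.8380*(-10)
y = -1.8380x - 4.3800

y = -1.8380x - 4.3800


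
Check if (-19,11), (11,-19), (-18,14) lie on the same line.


-19*(-19-14) + 11*(14-11) - 18*(11+ 19)
= 627 + 33 - 540 = 120

No, not collinear (determinant = 120)


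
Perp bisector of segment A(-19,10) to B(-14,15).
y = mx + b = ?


Midpoint = (-16.5, 12.5)
Slope of AB = dy/dx = 5/5 = 1.0000
Perp slope = -dx/dy = -5/5 = -1.0000
b = My - (perp slope)*Mx = 12.5 + (5*(-16.5))/5 = 12.5 - 16.5000 = -4.0000

y = -1.0000x - 4.0000


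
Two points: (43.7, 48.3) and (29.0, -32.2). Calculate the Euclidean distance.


dx = 29.0 - 43.7 = -14.7
dy = -32.2 - 48.3 = -80.5
d = sqrt(216.09 + 6480.25) = sqrt(6696.34) = 81.8312

81.8312


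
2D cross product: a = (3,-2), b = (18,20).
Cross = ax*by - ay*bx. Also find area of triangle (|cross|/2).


cross = 3*20 + 2*18 = 60 + 36 = 96
Triangle area = |96|/2 = 96/2 = 48.0000

cross = 96, triangle area = 48.0000


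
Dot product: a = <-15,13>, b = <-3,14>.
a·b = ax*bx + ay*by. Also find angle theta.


a·b = -15*(-3) + 13*14 = 45 + 182 = 227
|a| = sqrt(225+169) = 19.8494
|b| = sqrt(9+196) = 14.3178
cos(theta) = 227/(sqrt(394)*sqrt(205)) = 227/sqrt(80770) = 0.798732
theta = arccos(227/sqrt(80770)) = 36.9909 degrees

a·b = 227, theta = 36.9909 deg


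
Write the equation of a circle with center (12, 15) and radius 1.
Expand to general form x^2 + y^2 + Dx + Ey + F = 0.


(x-12)^2 + (y-15)^2 = 1^2
D = -2h = -24, E = -2k = -30
F = h^2+k^2-r^2 = 144+225-1 = 368

x^2 + y^2 - 24x - 30y + 368 = 0


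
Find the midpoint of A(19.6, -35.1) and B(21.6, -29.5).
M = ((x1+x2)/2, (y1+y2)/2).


Mx = (19.6 + 21.6)/2 = 41.2/2 = 20.6000
My = (-35.1 - 29.5)/2 = -64.6/2 = -32.3000

(20.6000, -32.3000)


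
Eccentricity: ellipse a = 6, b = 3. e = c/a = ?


c = sqrt(36-9) = sqrt(27) = 5.1962
e = c/a = sqrt(27)/6 = 0.8660

e = 0.8660


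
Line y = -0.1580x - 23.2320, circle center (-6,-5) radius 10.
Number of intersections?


Substitute y = -0.1580x - 23.2320: (x+ 6)^2 + (-0.1580x- 23.2320+ 5)^2 = 100
Expand to Ax^2 + Bx + C = 0, where b-k = -18.232
A = 1+m^2 = 1.024964
B = 2(m(b-k) - h) = 2(-0.1580*(-18.232) + 6) = 17.761312
C = h^2 + (b-k)^2 - r^2 = 36 + 332.405824 - 100 = 268.405824
disc = B^2-4AC = 315.4642 - 1100.4252 = -784.9610
disc < 0

0 intersection points


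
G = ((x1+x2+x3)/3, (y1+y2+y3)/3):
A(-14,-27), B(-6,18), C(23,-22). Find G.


Gx = (-14- 6+23)/3 = 3/3 = 1.0000
Gy = (-27+18- 22)/3 = -31/3 = -10.3333

G = (1.0000, -10.3333)


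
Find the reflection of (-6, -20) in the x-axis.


Reflection rule for x-axis: (x, -y)
(-6, -20) -> (-6, 20)

(-6, 20)


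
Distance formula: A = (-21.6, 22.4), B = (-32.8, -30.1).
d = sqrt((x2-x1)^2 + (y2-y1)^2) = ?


dx = -32.8 + 21.6 = -11.2
dy = -30.1 - 22.4 = -52.5
d = sqrt(125.44 + 2756.25) = sqrt(2881.69) = 53.6814

53.6814


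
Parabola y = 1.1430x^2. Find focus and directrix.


a = 1.1430
1/(4a) = 0.2187
Focus = (0, 0.2187)
Directrix: y = -0.2187

Focus = (0, 0.2187), Directrix: y = -0.2187


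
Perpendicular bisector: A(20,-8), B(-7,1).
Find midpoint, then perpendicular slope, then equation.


Midpoint = (6.5, -3.5)
Slope of AB = dy/dx = 9/(-27) = -0.3333
Perp slope = -dx/dy = 27/9 = 3.0000
b = My - (perp slope)*Mx = -3.5 + (-27*6.5)/9 = -3.5 - 19.5000 = -23.0000

y = 3.0000x - 23.0000


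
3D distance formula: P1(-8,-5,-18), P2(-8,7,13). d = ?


dx=0, dy=12, dz=31
d = sqrt(0+144+961) = sqrt(1105) = 33.2415

33.2415


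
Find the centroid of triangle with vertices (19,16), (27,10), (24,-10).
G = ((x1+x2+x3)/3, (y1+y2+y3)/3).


Gx = (19+27+24)/3 = 70/3 = 23.3333
Gy = (16+10- 10)/3 = 16/3 = 5.3333

G = (23.3333, 5.3333)


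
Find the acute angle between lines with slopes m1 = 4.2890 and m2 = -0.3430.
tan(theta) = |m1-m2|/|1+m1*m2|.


m1-m2 = 4.632
1+m1*m2 = -0.471127
tan(theta) = |4.632/(-0.471127)| = 9.831744
theta = arctan(|4.632/(-0.471127)|) = 84.1923 degrees (acute angle)

84.1923 degrees


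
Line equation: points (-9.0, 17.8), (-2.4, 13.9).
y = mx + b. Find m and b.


m = (-3.9)/(6.6) = -0.5909
b = y1 - m*x1 = 17.8 - (-3.9*(-9.0))/(6.6) = 17.8 - 5.3182 = 12.4818

y = -0.5909x + 12.4818


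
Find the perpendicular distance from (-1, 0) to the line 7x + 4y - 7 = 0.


|7*(-1) + 4*0 - 7| = |-14| = 14
sqrt(49 + 16) = sqrt(65) = 8.0623
d = 14/sqrt(65) = 1.7365

1.7365


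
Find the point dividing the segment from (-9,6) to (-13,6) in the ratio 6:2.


Px = (6*(-13) + 2*(-9))/8 = -96/8 = -12.0000
Py = (6*6 + 2*6)/8 = 48/8 = 6.0000

P = (-12.0000, 6.0000)


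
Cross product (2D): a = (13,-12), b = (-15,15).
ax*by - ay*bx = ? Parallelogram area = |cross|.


cross = 13*15 + 12*(-15) = 195 - 180 = 15
Parallelogram area = |15| = 15

cross = 15, parallelogram area = 15


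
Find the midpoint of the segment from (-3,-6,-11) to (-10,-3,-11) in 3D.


Mx = (-3- 10)/2 = -6.5000
My = (-6- 3)/2 = -4.5000
Mz = (-11- 11)/2 = -11.0000

M = (-6.5000, -4.5000, -11.0000)


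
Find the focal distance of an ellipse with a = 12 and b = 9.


c^2 = 12^2 - 9^2 = 144 - 81 = 63
c = sqrt(63) = 7.9373

c = 7.9373


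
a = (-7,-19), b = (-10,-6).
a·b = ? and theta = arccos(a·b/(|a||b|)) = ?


a·b = -7*(-10) - 19*(-6) = 70 + 114 = 184
|a| = sqrt(49+361) = 20.2485
|b| = sqrt(100+36) = 11.6619
cos(theta) = 184/(sqrt(410)*sqrt(136)) = 184/sqrt(55760) = 0.779213
theta = arccos(184/sqrt(55760)) = 38.8114 degrees

a·b = 184, theta = 38.8114 deg


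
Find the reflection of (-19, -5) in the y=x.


Reflection rule for y=x: (y, x)
(-19, -5) -> (-5, -19)

(-5, -19)


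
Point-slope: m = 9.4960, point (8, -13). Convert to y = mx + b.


y + 13 = 9.4960(x - 8)
y = 9.4960x - 13 - 9.4960*8
y = 9.4960x - 88.9680

y = 9.4960x - 88.9680


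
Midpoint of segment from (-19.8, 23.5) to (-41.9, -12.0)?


Mx = (-19.8 - 41.9)/2 = -61.7/2 = -30.8500
My = (23.5 - 12.0)/2 = 11.5/2 = 5.7500

(-30.8500, 5.7500)


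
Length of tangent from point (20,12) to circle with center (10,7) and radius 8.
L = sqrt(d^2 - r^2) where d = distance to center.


d = sqrt((20-10)^2 + (12-7)^2) = sqrt(100+25) = 11.1803
L = sqrt(125.0000 - 64) = sqrt(61.0000) = 7.8102

7.8102


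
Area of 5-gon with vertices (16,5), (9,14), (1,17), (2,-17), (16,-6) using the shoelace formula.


sum(xi*y_{i+1}) = 16*14 + 9*17 + 1*(-17) + 2*(-6) + 16*5 = 428
sum(yi*x_{i+1}) = 5*9 + 14*1 + 17*2 - 17*16 - 6*16 = -275
Area = |428 + 275|/2 = 703/2 = 351.5000

351.5000 sq units


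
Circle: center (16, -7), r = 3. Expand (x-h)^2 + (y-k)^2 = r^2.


(x-16)^2 + (y+ 7)^2 = 3^2
D = -2h = -32, E = -2k = 14
F = h^2+k^2-r^2 = 256+49-9 = 296

x^2 + y^2 - 32x + 14y + 296 = 0


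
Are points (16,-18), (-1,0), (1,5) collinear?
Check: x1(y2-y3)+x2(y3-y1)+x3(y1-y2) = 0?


16*(0-5) - 1*(5+ 18) + 1*(-18-0)
= -80 - 23 - 18 = -121

No, not collinear (determinant = -121)


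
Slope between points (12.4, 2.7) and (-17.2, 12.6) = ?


dy = 12.6 - 2.7 = 9.9
dx = -17.2 - 12.4 = -29.6
m = 9.9/(-29.6) = -0.3345

m = -0.3345


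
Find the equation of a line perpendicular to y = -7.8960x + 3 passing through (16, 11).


Perpendicular slope = -1/m1 = -1/(-7.8960) = 0.1266
b2 = y0 - m2*x0 = 11 + 16/(-7.8960) = 11 - 2.0263 = 8.9737

y = 0.1266x + 8.9737


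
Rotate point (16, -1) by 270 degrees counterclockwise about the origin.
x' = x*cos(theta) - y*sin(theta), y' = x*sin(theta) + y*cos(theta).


cos(270) = 0, sin(270) = -1
x' = 16*0 + 1*(-1) = -1
y' = 16*(-1) - 1*0 = -16

(-1, -16)


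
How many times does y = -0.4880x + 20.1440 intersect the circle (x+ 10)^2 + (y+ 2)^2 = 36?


Substitute y = -0.4880x + 20.1440: (x+ 10)^2 + (-0.4880x+20.1440+ 2)^2 = 36
Expand to Ax^2 + Bx + C = 0, where b-k = 22.144
A = 1+m^2 = 1.238144
B = 2(m(b-k) - h) = 2(-0.4880*22.144 + 10) = -1.612544
C = h^2 + (b-k)^2 - r^2 = 100 + 490.356736 - 36 = 554.356736
disc = B^2-4AC = 2.6003 - 2745.4939 = -2742.8936
disc < 0

0 intersection points


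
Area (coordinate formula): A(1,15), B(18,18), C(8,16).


1*(18-16) = 2
18*(16-15) = 18
8*(15-18) = -24
sum = -4
Area = |-4|/2 = 2.0000

2.0000 sq units


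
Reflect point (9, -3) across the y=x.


Reflection rule for y=x: (y, x)
(9, -3) -> (-3, 9)

(-3, 9)


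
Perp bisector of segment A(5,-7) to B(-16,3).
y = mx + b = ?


Midpoint = (-5.5, -2)
Slope of AB = dy/dx = 10/(-21) = -0.4762
Perp slope = -dx/dy = 21/10 = 2.1000
b = My - (perp slope)*Mx = -2 + (-21*(-5.5))/10 = -2 + 11.5500 = 9.5500

y = 2.1000x + 9.5500


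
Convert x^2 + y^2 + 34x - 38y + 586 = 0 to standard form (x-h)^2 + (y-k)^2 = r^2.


h = -D/2 = -34/2 = -17
k = -E/2 = 38/2 = 19
r^2 = h^2 + k^2 - F = 289 + 361 - 586 = 64
r = 8

Center (-17, 19), radius = 8


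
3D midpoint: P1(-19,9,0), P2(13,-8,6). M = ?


Mx = (-19+13)/2 = -3.0000
My = (9- 8)/2 = 0.5000
Mz = (0+6)/2 = 3.0000

M = (-3.0000, 0.5000, 3.0000)


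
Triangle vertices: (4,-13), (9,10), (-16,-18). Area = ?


4*(10+ 18) = 112
9*(-18+ 13) = -45
-16*(-13-10) = 368
sum = 435
Area = |435|/2 = 217.5000

217.5000 sq units


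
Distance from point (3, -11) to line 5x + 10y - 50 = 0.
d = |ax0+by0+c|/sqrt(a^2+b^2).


|5*3 + 10*(-11) - 50| = |-145| = 145
sqrt(25 + 100) = sqrt(125) = 11.1803
d = 145/sqrt(125) = 12.9692

12.9692


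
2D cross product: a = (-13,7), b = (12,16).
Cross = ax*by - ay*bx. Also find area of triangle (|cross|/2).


cross = -13*16 - 7*12 = -208 - 84 = -292
Triangle area = |-292|/2 = 292/2 = 146.0000

cross = -292, triangle area = 146.0000


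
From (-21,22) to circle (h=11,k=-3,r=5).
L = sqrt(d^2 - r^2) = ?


d = sqrt((-21-11)^2 + (22+ 3)^2) = sqrt(1024+625) = 40.6079
L = sqrt(1649.0000 - 25) = sqrt(1624.0000) = 40.2989

40.2989


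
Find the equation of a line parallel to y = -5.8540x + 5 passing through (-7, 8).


Parallel lines have equal slopes.
m2 = -5.8540
b2 = 8 + 5.8540*(-7) = -32.9780

y = -5.8540x - 32.9780


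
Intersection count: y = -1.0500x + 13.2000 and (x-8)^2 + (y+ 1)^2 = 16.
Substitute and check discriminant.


Substitute y = -1.0500x + 13.2000: (x-8)^2 + (-1.0500x+13.2000+ 1)^2 = 16
Expand to Ax^2 + Bx + C = 0, where b-k = 14.2
A = 1+m^2 = 2.1025
B = 2(m(b-k) - h) = 2(-1.0500*14.2 - 8) = -45.82
C = h^2 + (b-k)^2 - r^2 = 64 + 201.64 - 16 = 249.64
disc = B^2-4AC = 2099.4724 - 2099.4724 = 0
disc = 0

1 intersection point (tangent)


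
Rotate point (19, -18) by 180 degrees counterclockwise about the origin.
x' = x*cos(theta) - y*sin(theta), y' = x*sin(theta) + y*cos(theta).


cos(180) = -1, sin(180) = 0
x' = 19*(-1) + 18*0 = -19
y' = 19*0 - 18*(-1) = 18

(-19, 18)


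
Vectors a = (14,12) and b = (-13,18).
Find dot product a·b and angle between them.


a·b = 14*(-13) + 12*18 = -182 + 216 = 34
|a| = sqrt(196+144) = 18.4391
|b| = sqrt(169+324) = 22.2036
cos(theta) = 34/(sqrt(340)*sqrt(493)) = 34/sqrt(167620) = 0.083045
theta = arccos(34/sqrt(167620)) = 85.2364 degrees

a·b = 34, theta = 85.2364 deg


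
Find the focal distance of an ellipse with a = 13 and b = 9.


c^2 = 13^2 - 9^2 = 169 - 81 = 88
c = sqrt(88) = 9.3808

c = 9.3808


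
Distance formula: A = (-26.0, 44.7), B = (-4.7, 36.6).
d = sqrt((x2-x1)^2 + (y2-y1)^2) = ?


dx = -4.7 + 26.0 = 21.3
dy = 36.6 - 44.7 = -8.1
d = sqrt(453.69 + 65.61) = sqrt(519.3) = 22.7882

22.7882


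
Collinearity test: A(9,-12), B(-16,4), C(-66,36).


9*(4-36) - 16*(36+ 12) - 66*(-12-4)
= -288 - 768 + 1056 = 0

Yes, collinear (determinant = 0)


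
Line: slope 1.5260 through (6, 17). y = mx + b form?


y - 17 = 1.5260(x - 6)
y = 1.5260x + 17 - 1.5260*6
y = 1.5260x + 7.8440

y = 1.5260x + 7.8440


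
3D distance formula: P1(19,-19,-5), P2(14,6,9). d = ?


dx=-5, dy=25, dz=14
d = sqrt(25+625+196) = sqrt(846) = 29.0861

29.0861


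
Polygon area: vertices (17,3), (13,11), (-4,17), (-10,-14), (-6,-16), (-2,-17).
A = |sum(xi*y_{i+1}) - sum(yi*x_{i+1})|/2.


sum(xi*y_{i+1}) = 17*11 + 13*17 - 4*(-14) - 10*(-16) - 6*(-17) - 2*3 = 720
sum(yi*x_{i+1}) = 3*13 + 11*(-4) + 17*(-10) - 14*(-6) - 16*(-2) - 17*17 = -348
Area = |720 + 348|/2 = 1068/2 = 534.0000

534.0000 sq units


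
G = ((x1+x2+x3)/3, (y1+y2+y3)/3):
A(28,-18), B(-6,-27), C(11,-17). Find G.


Gx = (28- 6+11)/3 = 33/3 = 11.0000
Gy = (-18- 27- 17)/3 = -62/3 = -20.6667

G = (11.0000, -20.6667)


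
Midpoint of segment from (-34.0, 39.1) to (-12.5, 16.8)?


Mx = (-34.0 - 12.5)/2 = -46.5/2 = -23.2500
My = (39.1 + 16.8)/2 = 55.9/2 = 27.9500

(-23.2500, 27.9500)


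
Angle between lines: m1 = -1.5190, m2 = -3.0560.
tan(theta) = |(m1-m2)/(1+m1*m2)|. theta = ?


m1-m2 = 1.537
1+m1*m2 = 5.642064
tan(theta) = |1.537/5.642064| = 0.272418
theta = arctan(|1.537/5.642064|) = 15.2386 degrees (acute angle)

15.2386 degrees


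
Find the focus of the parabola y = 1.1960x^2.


a = 1.1960
4a = 4.7840
focus = (0, 1/4.7840) = (0, 0.2090)

Focus = (0, 0.2090)


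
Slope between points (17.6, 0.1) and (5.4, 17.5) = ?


dy = 17.5 - 0.1 = 17.4
dx = 5.4 - 17.6 = -12.2
m = 17.4/(-12.2) = -1.4262

m = -1.4262


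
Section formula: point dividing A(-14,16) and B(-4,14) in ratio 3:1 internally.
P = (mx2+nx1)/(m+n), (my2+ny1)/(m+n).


Px = (3*(-4) + 1*(-14))/4 = -26/4 = -6.5000
Py = (3*14 + 1*16)/4 = 58/4 = 14.5000

P = (-6.5000, 14.5000)


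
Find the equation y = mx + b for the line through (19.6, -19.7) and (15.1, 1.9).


m = (21.6)/(-4.5) = -4.8000
b = y1 - m*x1 = -19.7 - (21.6*19.6)/(-4.5) = -19.7 + 94.0800 = 74.3800

y = -4.8000x + 74.3800


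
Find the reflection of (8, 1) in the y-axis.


Reflection rule for y-axis: (-x, y)
(8, 1) -> (-8, 1)

(-8, 1)


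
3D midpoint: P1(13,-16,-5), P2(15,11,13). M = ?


Mx = (13+15)/2 = 14.0000
My = (-16+11)/2 = -2.5000
Mz = (-5+13)/2 = 4.0000

M = (14.0000, -2.5000, 4.0000)


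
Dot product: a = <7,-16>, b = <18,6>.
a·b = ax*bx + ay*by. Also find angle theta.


a·b = 7*18 - 16*6 = 126 - 96 = 30
|a| = sqrt(49+256) = 17.4642
|b| = sqrt(324+36) = 18.9737
cos(theta) = 30/(sqrt(305)*sqrt(360)) = 30/sqrt(109800) = 0.090536
theta = arccos(30/sqrt(109800)) = 84.8056 degrees

a·b = 30, theta = 84.8056 deg


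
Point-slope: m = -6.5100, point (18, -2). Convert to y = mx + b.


y + 2 = -6.5100(x - 18)
y = -6.5100x - 2 + 6.5100*18
y = -6.5100x + 115.1800

y = -6.5100x + 115.1800


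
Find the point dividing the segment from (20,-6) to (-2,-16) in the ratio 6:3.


Px = (6*(-2) + 3*20)/9 = 48/9 = 5.3333
Py = (6*(-16) + 3*(-6))/9 = -114/9 = -12.6667

P = (5.3333, -12.6667)


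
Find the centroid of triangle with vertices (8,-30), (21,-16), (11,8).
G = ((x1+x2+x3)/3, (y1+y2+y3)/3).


Gx = (8+21+11)/3 = 40/3 = 13.3333
Gy = (-30- 16+8)/3 = -38/3 = -12.6667

G = (13.3333, -12.6667)


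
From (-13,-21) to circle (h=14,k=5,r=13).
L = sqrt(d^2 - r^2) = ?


d = sqrt((-13-14)^2 + (-21-5)^2) = sqrt(729+676) = 37.4833
L = sqrt(1405.0000 - 169) = sqrt(1236.0000) = 35.1568

35.1568


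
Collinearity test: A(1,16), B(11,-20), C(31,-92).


1*(-20+ 92) + 11*(-92-16) + 31*(16+ 20)
= 72 - 1188 + 1116 = 0

Yes, collinear (determinant = 0)


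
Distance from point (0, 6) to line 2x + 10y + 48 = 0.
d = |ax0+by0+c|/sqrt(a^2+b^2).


|2*0 + 10*6 + 48| = |108| = 108
sqrt(4 + 100) = sqrt(104) = 10.1980
d = 108/sqrt(104) = 10.5903

10.5903


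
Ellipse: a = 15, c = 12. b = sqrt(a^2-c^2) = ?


b^2 = 15^2 - (12)^2 = 225 - 144 = 81
b = sqrt(81) = 9

b = 9


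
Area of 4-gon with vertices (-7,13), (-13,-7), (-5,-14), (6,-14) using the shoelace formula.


sum(xi*y_{i+1}) = -7*(-7) - 13*(-14) - 5*(-14) + 6*13 = 379
sum(yi*x_{i+1}) = 13*(-13) - 7*(-5) - 14*6 - 14*(-7) = -120
Area = |379 + 120|/2 = 499/2 = 249.5000

249.5000 sq units


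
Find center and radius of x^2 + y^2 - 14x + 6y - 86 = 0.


h = -D/2 = 14/2 = 7
k = -E/2 = -6/2 = -3
r^2 = h^2 + k^2 - F = 49 + 9 + 86 = 144
r = 12

Center (7, -3), radius = 12


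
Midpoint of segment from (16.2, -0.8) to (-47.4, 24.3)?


Mx = (16.2 - 47.4)/2 = -31.2/2 = -15.6000
My = (-0.8 + 24.3)/2 = 23.5/2 = 11.7500

(-15.6000, 11.7500)


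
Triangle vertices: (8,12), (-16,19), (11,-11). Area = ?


8*(19+ 11) = 240
-16*(-11-12) = 368
11*(12-19) = -77
sum = 531
Area = |531|/2 = 265.5000

265.5000 sq units


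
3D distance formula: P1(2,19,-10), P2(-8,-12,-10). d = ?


dx=-10, dy=-31, dz=0
d = sqrt(100+961+0) = sqrt(1061) = 32.5730

32.5730


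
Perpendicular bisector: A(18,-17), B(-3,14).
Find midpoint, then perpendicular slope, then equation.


Midpoint = (7.5, -1.5)
Slope of AB = dy/dx = 31/(-21) = -1.4762
Perp slope = -dx/dy = 21/31 = 0.6774
b = My - (perp slope)*Mx = -1.5 + (-21*7.5)/31 = -1.5 - 5.0806 = -6.5806

y = 0.6774x - 6.5806


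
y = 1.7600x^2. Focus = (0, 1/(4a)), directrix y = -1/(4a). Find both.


a = 1.7600
1/(4a) = 0.1420
Focus = (0, 0.1420)
Directrix: y = -0.1420

Focus = (0, 0.1420), Directrix: y = -0.1420


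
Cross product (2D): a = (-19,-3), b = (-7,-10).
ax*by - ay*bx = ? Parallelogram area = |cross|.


cross = -19*(-10) + 3*(-7) = 190 - 21 = 169
Parallelogram area = |169| = 169

cross = 169, parallelogram area = 169


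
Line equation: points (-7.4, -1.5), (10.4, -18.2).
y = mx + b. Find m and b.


m = (-16.7)/(17.8) = -0.9382
b = y1 - m*x1 = -1.5 - (-16.7*(-7.4))/(17.8) = -1.5 - 6.9427 = -8.4427

y = -0.9382x - 8.4427


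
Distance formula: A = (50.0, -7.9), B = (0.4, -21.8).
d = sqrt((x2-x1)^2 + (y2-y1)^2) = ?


dx = 0.4 - 50.0 = -49.6
dy = -21.8 + 7.9 = -13.9
d = sqrt(2460.16 + 193.21) = sqrt(2653.37) = 51.5109

51.5109


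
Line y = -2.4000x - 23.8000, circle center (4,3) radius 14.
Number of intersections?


Substitute y = -2.4000x - 23.8000: (x-4)^2 + (-2.4000x- 23.8000-3)^2 = 196
Expand to Ax^2 + Bx + C = 0, where b-k = -26.8
A = 1+m^2 = 6.76
B = 2(m(b-k) - h) = 2(-2.4000*(-26.8) - 4) = 120.64
C = h^2 + (b-k)^2 - r^2 = 16 + 718.24 - 196 = 538.24
disc = B^2-4AC = 14554.0096 - 14554.0096 = 0
disc = 0

1 intersection point (tangent)


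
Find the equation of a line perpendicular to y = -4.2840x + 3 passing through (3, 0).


Perpendicular slope = -1/m1 = -1/(-4.2840) = 0.2334
b2 = y0 - m2*x0 = 0 + 3/(-4.2840) = 0 - 0.7003 = -0.7003

y = 0.2334x - 0.7003


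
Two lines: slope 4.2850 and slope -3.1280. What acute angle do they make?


m1-m2 = 7.413
1+m1*m2 = -12.40348
tan(theta) = |7.413/(-12.40348)| = 0.597655
theta = arctan(|7.413/(-12.40348)|) = 30.8649 degrees (acute angle)

30.8649 degrees


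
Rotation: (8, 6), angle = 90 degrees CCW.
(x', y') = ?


cos(90) = 0, sin(90) = 1
x' = 8*0 - 6*1 = -6
y' = 8*1 + 6*0 = 8

(-6, 8)


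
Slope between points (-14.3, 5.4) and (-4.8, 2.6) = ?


dy = 2.6 - 5.4 = -2.8
dx = -4.8 + 14.3 = 9.5
m = -2.8/9.5 = -0.2947

m = -0.2947


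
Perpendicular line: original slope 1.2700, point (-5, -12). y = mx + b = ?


Perpendicular slope = -1/m1 = -1/1.2700 = -0.7874
b2 = y0 - m2*x0 = -12 - 5/1.2700 = -12 - 3.9370 = -15.9370

y = -0.7874x - 15.9370


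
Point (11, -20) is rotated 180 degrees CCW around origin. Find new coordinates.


cos(180) = -1, sin(180) = 0
x' = 11*(-1) + 20*0 = -11
y' = 11*0 - 20*(-1) = 20

(-11, 20)


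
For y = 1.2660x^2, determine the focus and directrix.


a = 1.2660
1/(4a) = 0.1975
Focus = (0, 0.1975)
Directrix: y = -0.1975

Focus = (0, 0.1975), Directrix: y = -0.1975


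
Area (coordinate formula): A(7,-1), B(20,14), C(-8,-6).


7*(14+ 6) = 140
20*(-6+ 1) = -100
-8*(-1-14) = 120
sum = 160
Area = |160|/2 = 80.0000

80.0000 sq units


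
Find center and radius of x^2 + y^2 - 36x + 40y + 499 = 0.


h = -D/2 = 36/2 = 18
k = -E/2 = -40/2 = -20
r^2 = h^2 + k^2 - F = 324 + 400 - 499 = 225
r = 15

Center (18, -20), radius = 15


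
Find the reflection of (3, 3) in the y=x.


Reflection rule for y=x: (y, x)
(3, 3) -> (3, 3)

(3, 3)


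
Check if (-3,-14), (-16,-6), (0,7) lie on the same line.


-3*(-6-7) - 16*(7+ 14) + 0*(-14+ 6)
= 39 - 336 + 0 = -297

No, not collinear (determinant = -297)


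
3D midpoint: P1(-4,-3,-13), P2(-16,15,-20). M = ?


Mx = (-4- 16)/2 = -10.0000
My = (-3+15)/2 = 6.0000
Mz = (-13- 20)/2 = -16.5000

M = (-10.0000, 6.0000, -16.5000)


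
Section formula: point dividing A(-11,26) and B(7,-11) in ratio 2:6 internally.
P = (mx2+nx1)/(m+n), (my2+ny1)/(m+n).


Px = (2*7 + 6*(-11))/8 = -52/8 = -6.5000
Py = (2*(-11) + 6*26)/8 = 134/8 = 16.7500

P = (-6.5000, 16.7500)


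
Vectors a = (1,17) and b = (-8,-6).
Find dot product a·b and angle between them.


a·b = 1*(-8) + 17*(-6) = -8 - 102 = -110
|a| = sqrt(1+289) = 17.0294
|b| = sqrt(64+36) = 10.0000
cos(theta) = -110/(sqrt(290)*sqrt(100)) = -110/sqrt(29000) = -0.645942
theta = arccos(-110/sqrt(29000)) = 130.2364 degrees

a·b = -110, theta = 130.2364 deg


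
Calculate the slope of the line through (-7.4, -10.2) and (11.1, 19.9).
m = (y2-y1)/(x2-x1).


dy = 19.9 + 10.2 = 30.1
dx = 11.1 + 7.4 = 18.5
m = 30.1/18.5 = 1.6270

m = 1.6270


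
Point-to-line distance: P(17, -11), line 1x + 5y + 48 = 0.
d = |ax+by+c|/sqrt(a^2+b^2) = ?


|1*17 + 5*(-11) + 48| = |10| = 10
sqrt(1 + 25) = sqrt(26) = 5.0990
d = 10/sqrt(26) = 1.9612

1.9612


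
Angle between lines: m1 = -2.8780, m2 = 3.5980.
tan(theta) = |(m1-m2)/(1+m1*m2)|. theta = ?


m1-m2 = -6.476
1+m1*m2 = -9.355044
tan(theta) = |-6.476/(-9.355044)| = 0.692247
theta = arctan(|-6.476/(-9.355044)|) = 34.6928 degrees (acute angle)

34.6928 degrees
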